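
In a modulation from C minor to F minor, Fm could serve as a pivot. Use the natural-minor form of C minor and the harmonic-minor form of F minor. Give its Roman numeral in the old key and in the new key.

The scale of C minor (natural minor) is C D E♭ F G A♭ B♭; F is degree 4, and the triad built there (F-A♭-C) is minor, so it is iv.
The scale of F minor (harmonic minor) is F G A♭ B♭ C D♭ E; F is degree 1, and the triad built there (F-A♭-C) is minor, so it is i.

iv in C minor; i in F minor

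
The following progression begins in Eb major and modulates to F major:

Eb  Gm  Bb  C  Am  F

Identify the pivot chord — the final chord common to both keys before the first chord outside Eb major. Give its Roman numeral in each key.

Bb — V in Eb major, IV in F major

Chords diatonic to Eb major: Eb, Fm, Gm, Ab, Bb, Cm, Ddim.
Reading the progression, the first chord not in that set is C, so the modulation leaves Eb major there.
The chord immediately before C is Bb, which is diatonic to both keys: V in Eb major and IV in F major.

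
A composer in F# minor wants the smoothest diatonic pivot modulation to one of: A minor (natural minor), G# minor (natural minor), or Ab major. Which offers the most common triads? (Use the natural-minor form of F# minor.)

G# minor

Triads of F# minor (natural minor): F# minor (i), G# diminished (ii°), A major (III), B minor (iv), C# minor (v), D major (VI), E major (VII).
A minor (natural minor) shares 0: none.
G# minor (natural minor) shares 2: C#m, E.
Ab major shares 0: none.
The most common triads (2) are shared with G# minor.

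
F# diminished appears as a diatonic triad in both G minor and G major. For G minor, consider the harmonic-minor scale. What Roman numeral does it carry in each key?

vii° in G minor; vii° in G major

The scale of G minor (harmonic minor) is G A Bb C D Eb F#; F# is degree 7, and the triad built there (F#-A-C) is diminished, so it is vii°.
The scale of G major is G A B C D E F#; F# is degree 7, and the triad built there (F#-A-C) is diminished, so it is vii°.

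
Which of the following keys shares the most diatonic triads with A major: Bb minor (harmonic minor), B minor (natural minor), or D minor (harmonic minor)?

B minor

Triads of A major: A major (I), B minor (ii), C# minor (iii), D major (IV), E major (V), F# minor (vi), G# diminished (vii°).
Bb minor (harmonic minor) shares 0: none.
B minor (natural minor) shares 4: A, Bm, D, F#m.
D minor (harmonic minor) shares 1: A.
The most common triads (4) are shared with B minor.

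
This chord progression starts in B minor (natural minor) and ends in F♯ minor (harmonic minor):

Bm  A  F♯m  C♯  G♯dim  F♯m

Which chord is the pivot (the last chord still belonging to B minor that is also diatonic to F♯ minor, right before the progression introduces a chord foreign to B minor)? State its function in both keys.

Chords diatonic to B minor: Bm, C♯dim, D, Em, F♯m, G, A.
Reading the progression, the first chord not in that set is C♯, so the modulation leaves B minor there.
The chord immediately before C♯ is F♯m, which is diatonic to both keys: v in B minor and i in F♯ minor.

F♯m — v in B minor, i in F♯ minor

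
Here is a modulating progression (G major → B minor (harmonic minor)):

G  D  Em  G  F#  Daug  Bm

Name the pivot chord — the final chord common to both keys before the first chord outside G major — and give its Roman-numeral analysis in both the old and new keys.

Chords diatonic to G major: G, Am, Bm, C, D, Em, F#dim.
Reading the progression, the first chord not in that set is F#, so the modulation leaves G major there.
The chord immediately before F# is G, which is diatonic to both keys: I in G major and VI in B minor.

G — I in G major, VI in B minor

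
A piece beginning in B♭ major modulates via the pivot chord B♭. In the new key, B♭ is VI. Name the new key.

The numeral VI denotes a major triad on scale degree 6. With B♭ on degree 6, the tonic of the new key is D.
Degree 6 carries a major triad in minor keys, so the destination is D minor.
Check: the diatonic triads of D minor (natural minor) are Dm (i), Edim (ii°), F (III), Gm (iv), Am (v), B♭ (VI), C (VII) — B♭ is indeed VI.

D minor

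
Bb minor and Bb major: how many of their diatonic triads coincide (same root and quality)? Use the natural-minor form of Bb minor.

0

Diatonic triads of Bb minor (natural minor): Bbm (i), Cdim (ii°), Db (III), Ebm (iv), Fm (v), Gb (VI), Ab (VII).
Diatonic triads of Bb major: Bb (I), Cm (ii), Dm (iii), Eb (IV), F (V), Gm (vi), Adim (vii°).
No triad has the same root and quality in both keys.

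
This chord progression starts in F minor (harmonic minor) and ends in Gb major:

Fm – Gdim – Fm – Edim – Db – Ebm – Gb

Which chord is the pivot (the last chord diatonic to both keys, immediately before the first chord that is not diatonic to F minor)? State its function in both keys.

Db — VI in F minor, V in Gb major

Chords diatonic to F minor: Fm, Gdim, Abaug, Bbm, C, Db, Edim.
Reading the progression, the first chord not in that set is Ebm, so the modulation leaves F minor there.
The chord immediately before Ebm is Db, which is diatonic to both keys: VI in F minor and V in Gb major.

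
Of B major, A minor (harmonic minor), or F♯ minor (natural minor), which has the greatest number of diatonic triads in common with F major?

Triads of F major: F major (I), G minor (ii), A minor (iii), B♭ major (IV), C major (V), D minor (vi), E diminished (vii°).
B major shares 0: none.
A minor (harmonic minor) shares 3: F, Am, Dm.
F♯ minor (natural minor) shares 0: none.
The most common triads (3) are shared with A minor.

A minor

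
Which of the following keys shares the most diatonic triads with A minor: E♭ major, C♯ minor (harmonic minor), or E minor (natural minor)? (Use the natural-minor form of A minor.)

E minor

Triads of A minor (natural minor): A minor (i), B diminished (ii°), C major (III), D minor (iv), E minor (v), F major (VI), G major (VII).
E♭ major shares 0: none.
C♯ minor (harmonic minor) shares 0: none.
E minor (natural minor) shares 4: Am, C, Em, G.
The most common triads (4) are shared with E minor.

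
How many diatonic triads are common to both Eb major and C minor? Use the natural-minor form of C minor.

Diatonic triads of Eb major: Eb (I), Fm (ii), Gm (iii), Ab (IV), Bb (V), Cm (vi), Ddim (vii°).
Diatonic triads of C minor (natural minor): Cm (i), Ddim (ii°), Eb (III), Fm (iv), Gm (v), Ab (VI), Bb (VII).
Matching root and quality in both lists: Eb, Fm, Gm, Ab, Bb, Cm, Ddim.
That gives 7 common triads.

7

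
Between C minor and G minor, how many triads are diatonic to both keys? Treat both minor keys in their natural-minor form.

4

Diatonic triads of C minor (natural minor): Cm (i), Ddim (ii°), Eb (III), Fm (iv), Gm (v), Ab (VI), Bb (VII).
Diatonic triads of G minor (natural minor): Gm (i), Adim (ii°), Bb (III), Cm (iv), Dm (v), Eb (VI), F (VII).
Matching root and quality in both lists: Cm, Eb, Gm, Bb.
That gives 4 common triads.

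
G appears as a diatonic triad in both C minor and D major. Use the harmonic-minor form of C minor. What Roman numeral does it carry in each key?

V in C minor; IV in D major

The scale of C minor (harmonic minor) is C D Eb F G Ab B; G is degree 5, and the triad built there (G-B-D) is major, so it is V.
The scale of D major is D E F# G A B C#; G is degree 4, and the triad built there (G-B-D) is major, so it is IV.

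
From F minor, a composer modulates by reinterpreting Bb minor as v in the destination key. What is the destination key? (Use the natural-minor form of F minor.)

Eb minor

The numeral v denotes a minor triad on scale degree 5. With Bb on degree 5, the tonic of the new key is Eb.
Degree 5 carries a minor triad in natural-minor keys, so the destination is Eb minor.
Check: the diatonic triads of Eb minor (natural minor) are Ebm (i), Fdim (ii°), Gb (III), Abm (iv), Bbm (v), Cb (VI), Db (VII) — Bb minor is indeed v.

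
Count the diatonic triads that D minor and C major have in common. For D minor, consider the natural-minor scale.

4

Diatonic triads of D minor (natural minor): Dm (i), Edim (ii°), F (III), Gm (iv), Am (v), B♭ (VI), C (VII).
Diatonic triads of C major: C (I), Dm (ii), Em (iii), F (IV), G (V), Am (vi), Bdim (vii°).
Matching root and quality in both lists: Dm, F, Am, C.
That gives 4 common triads.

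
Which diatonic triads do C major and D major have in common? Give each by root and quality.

Em, G

Triads in C major: C (I), Dm (ii), Em (iii), F (IV), G (V), Am (vi), Bdim (vii°).
Triads in D major: D (I), Em (ii), F#m (iii), G (IV), A (V), Bm (vi), C#dim (vii°).
Shared triads with their functions: Em (iii in C major, ii in D major); G (V in C major, IV in D major).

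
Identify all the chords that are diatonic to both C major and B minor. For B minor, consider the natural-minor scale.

Em, G

Triads in C major: C (I), Dm (ii), Em (iii), F (IV), G (V), Am (vi), Bdim (vii°).
Triads in B minor (natural minor): Bm (i), C#dim (ii°), D (III), Em (iv), F#m (v), G (VI), A (VII).
Shared triads with their functions: Em (iii in C major, iv in B minor); G (V in C major, VI in B minor).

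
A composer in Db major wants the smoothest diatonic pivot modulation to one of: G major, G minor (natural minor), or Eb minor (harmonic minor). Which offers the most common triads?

Eb minor

Triads of Db major: Db (I), Ebm (ii), Fm (iii), Gb (IV), Ab (V), Bbm (vi), Cdim (vii°).
G major shares 0: none.
G minor (natural minor) shares 0: none.
Eb minor (harmonic minor) shares 1: Ebm.
The most common triads (1) are shared with Eb minor.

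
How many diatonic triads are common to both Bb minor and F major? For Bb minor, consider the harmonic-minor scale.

1

Diatonic triads of Bb minor (harmonic minor): Bbm (i), Cdim (ii°), Dbaug (III+), Ebm (iv), F (V), Gb (VI), Adim (vii°).
Diatonic triads of F major: F (I), Gm (ii), Am (iii), Bb (IV), C (V), Dm (vi), Edim (vii°).
Matching root and quality in both lists: F.
That gives 1 common triad.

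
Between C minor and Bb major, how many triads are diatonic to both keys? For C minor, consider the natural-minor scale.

Diatonic triads of C minor (natural minor): C minor (i), D diminished (ii°), Eb major (III), F minor (iv), G minor (v), Ab major (VI), Bb major (VII).
Diatonic triads of Bb major: Bb major (I), C minor (ii), D minor (iii), Eb major (IV), F major (V), G minor (vi), A diminished (vii°).
Matching root and quality in both lists: C minor, Eb major, G minor, Bb major.
That gives 4 common triads.

4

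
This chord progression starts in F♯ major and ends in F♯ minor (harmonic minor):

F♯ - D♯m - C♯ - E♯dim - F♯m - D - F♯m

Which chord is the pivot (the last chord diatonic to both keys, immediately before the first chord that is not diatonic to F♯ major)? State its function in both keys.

Chords diatonic to F♯ major: F♯, G♯m, A♯m, B, C♯, D♯m, E♯dim.
Reading the progression, the first chord not in that set is F♯m, so the modulation leaves F♯ major there.
The chord immediately before F♯m is E♯dim, which is diatonic to both keys: vii° in F♯ major and vii° in F♯ minor.

E♯dim — vii° in F♯ major, vii° in F♯ minor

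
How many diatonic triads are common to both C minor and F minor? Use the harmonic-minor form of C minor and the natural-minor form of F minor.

3

Diatonic triads of C minor (harmonic minor): C minor (i), D diminished (ii°), Eb augmented (III+), F minor (iv), G major (V), Ab major (VI), B diminished (vii°).
Diatonic triads of F minor (natural minor): F minor (i), G diminished (ii°), Ab major (III), Bb minor (iv), C minor (v), Db major (VI), Eb major (VII).
Matching root and quality in both lists: C minor, F minor, Ab major.
That gives 3 common triads.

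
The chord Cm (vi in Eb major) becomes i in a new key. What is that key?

The numeral i denotes a minor triad on scale degree 1. With C on degree 1, the tonic of the new key is C.
Degree 1 carries a minor triad in minor keys, so the destination is C minor.
Check: the diatonic triads of C minor (natural minor) are Cm (i), Ddim (ii°), Eb (III), Fm (iv), Gm (v), Ab (VI), Bb (VII) — Cm is indeed i.

C minor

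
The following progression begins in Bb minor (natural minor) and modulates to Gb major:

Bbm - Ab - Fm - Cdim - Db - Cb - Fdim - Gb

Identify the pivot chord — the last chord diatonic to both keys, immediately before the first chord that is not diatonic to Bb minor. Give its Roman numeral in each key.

Db — III in Bb minor, V in Gb major

Chords diatonic to Bb minor: Bbm, Cdim, Db, Ebm, Fm, Gb, Ab.
Reading the progression, the first chord not in that set is Cb, so the modulation leaves Bb minor there.
The chord immediately before Cb is Db, which is diatonic to both keys: III in Bb minor and V in Gb major.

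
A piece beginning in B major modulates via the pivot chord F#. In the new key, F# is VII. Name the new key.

The numeral VII denotes a major triad on scale degree 7. With F# on degree 7, the tonic of the new key is G#.
Degree 7 carries a major triad in natural-minor keys, so the destination is G# minor.
Check: the diatonic triads of G# minor (natural minor) are G#m (i), A#dim (ii°), B (III), C#m (iv), D#m (v), E (VI), F# (VII) — F# is indeed VII.

G# minor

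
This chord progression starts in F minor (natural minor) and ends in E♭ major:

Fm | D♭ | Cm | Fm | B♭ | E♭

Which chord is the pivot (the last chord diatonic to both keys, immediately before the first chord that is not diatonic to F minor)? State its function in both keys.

Chords diatonic to F minor: Fm, Gdim, A♭, B♭m, Cm, D♭, E♭.
Reading the progression, the first chord not in that set is B♭, so the modulation leaves F minor there.
The chord immediately before B♭ is Fm, which is diatonic to both keys: i in F minor and ii in E♭ major.

Fm — i in F minor, ii in E♭ major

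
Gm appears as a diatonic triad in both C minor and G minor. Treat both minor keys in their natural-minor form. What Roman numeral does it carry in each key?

v in C minor; i in G minor

The scale of C minor (natural minor) is C D Eb F G Ab Bb; G is degree 5, and the triad built there (G-Bb-D) is minor, so it is v.
The scale of G minor (natural minor) is G A Bb C D Eb F; G is degree 1, and the triad built there (G-Bb-D) is minor, so it is i.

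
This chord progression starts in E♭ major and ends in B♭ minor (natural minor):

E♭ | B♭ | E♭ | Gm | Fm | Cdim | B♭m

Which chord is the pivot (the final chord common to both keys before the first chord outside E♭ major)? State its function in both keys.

Chords diatonic to E♭ major: E♭, Fm, Gm, A♭, B♭, Cm, Ddim.
Reading the progression, the first chord not in that set is Cdim, so the modulation leaves E♭ major there.
The chord immediately before Cdim is Fm, which is diatonic to both keys: ii in E♭ major and v in B♭ minor.

Fm — ii in E♭ major, v in B♭ minor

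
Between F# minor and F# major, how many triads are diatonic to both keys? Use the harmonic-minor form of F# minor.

Diatonic triads of F# minor (harmonic minor): F# minor (i), G# diminished (ii°), A augmented (III+), B minor (iv), C# major (V), D major (VI), E# diminished (vii°).
Diatonic triads of F# major: F# major (I), G# minor (ii), A# minor (iii), B major (IV), C# major (V), D# minor (vi), E# diminished (vii°).
Matching root and quality in both lists: C# major, E# diminished.
That gives 2 common triads.

2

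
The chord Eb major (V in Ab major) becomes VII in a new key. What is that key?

F minor

The numeral VII denotes a major triad on scale degree 7. With Eb on degree 7, the tonic of the new key is F.
Degree 7 carries a major triad in natural-minor keys, so the destination is F minor.
Check: the diatonic triads of F minor (natural minor) are Fm (i), Gdim (ii°), Ab (III), Bbm (iv), Cm (v), Db (VI), Eb (VII) — Eb major is indeed VII.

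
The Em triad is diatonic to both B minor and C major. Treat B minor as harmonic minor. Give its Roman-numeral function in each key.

The scale of B minor (harmonic minor) is B C# D E F# G A#; E is degree 4, and the triad built there (E-G-B) is minor, so it is iv.
The scale of C major is C D E F G A B; E is degree 3, and the triad built there (E-G-B) is minor, so it is iii.

iv in B minor; iii in C major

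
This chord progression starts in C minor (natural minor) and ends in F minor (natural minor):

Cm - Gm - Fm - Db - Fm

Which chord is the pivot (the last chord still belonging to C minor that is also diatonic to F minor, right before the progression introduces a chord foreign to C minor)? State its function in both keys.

Fm — iv in C minor, i in F minor

Chords diatonic to C minor: Cm, Ddim, Eb, Fm, Gm, Ab, Bb.
Reading the progression, the first chord not in that set is Db, so the modulation leaves C minor there.
The chord immediately before Db is Fm, which is diatonic to both keys: iv in C minor and i in F minor.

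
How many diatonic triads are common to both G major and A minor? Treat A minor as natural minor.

4

Diatonic triads of G major: G (I), Am (ii), Bm (iii), C (IV), D (V), Em (vi), F#dim (vii°).
Diatonic triads of A minor (natural minor): Am (i), Bdim (ii°), C (III), Dm (iv), Em (v), F (VI), G (VII).
Matching root and quality in both lists: G, Am, C, Em.
That gives 4 common triads.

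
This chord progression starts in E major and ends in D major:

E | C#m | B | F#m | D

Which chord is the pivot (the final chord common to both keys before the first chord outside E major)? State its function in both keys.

Chords diatonic to E major: E, F#m, G#m, A, B, C#m, D#dim.
Reading the progression, the first chord not in that set is D, so the modulation leaves E major there.
The chord immediately before D is F#m, which is diatonic to both keys: ii in E major and iii in D major.

F#m — ii in E major, iii in D major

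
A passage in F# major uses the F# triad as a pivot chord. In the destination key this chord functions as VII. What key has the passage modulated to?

G# minor

The numeral VII denotes a major triad on scale degree 7. With F# on degree 7, the tonic of the new key is G#.
Degree 7 carries a major triad in natural-minor keys, so the destination is G# minor.
Check: the diatonic triads of G# minor (natural minor) are G#m (i), A#dim (ii°), B (III), C#m (iv), D#m (v), E (VI), F# (VII) — F# is indeed VII.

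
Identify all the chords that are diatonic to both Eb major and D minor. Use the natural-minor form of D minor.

Gm, Bb

Triads in Eb major: Eb (I), Fm (ii), Gm (iii), Ab (IV), Bb (V), Cm (vi), Ddim (vii°).
Triads in D minor (natural minor): Dm (i), Edim (ii°), F (III), Gm (iv), Am (v), Bb (VI), C (VII).
Shared triads with their functions: Gm (iii in Eb major, iv in D minor); Bb (V in Eb major, VI in D minor).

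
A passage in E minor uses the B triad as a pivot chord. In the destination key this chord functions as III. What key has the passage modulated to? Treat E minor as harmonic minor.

G# minor

The numeral III denotes a major triad on scale degree 3. With B on degree 3, the tonic of the new key is G#.
Degree 3 carries a major triad in natural-minor keys, so the destination is G# minor.
Check: the diatonic triads of G# minor (natural minor) are G#m (i), A#dim (ii°), B (III), C#m (iv), D#m (v), E (VI), F# (VII) — B is indeed III.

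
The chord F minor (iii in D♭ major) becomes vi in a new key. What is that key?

A♭ major

The numeral vi denotes a minor triad on scale degree 6. With F on degree 6, the tonic of the new key is A♭.
Degree 6 carries a minor triad in major keys, so the destination is A♭ major.
Check: the diatonic triads of A♭ major are A♭ (I), B♭m (ii), Cm (iii), D♭ (IV), E♭ (V), Fm (vi), Gdim (vii°) — F minor is indeed vi.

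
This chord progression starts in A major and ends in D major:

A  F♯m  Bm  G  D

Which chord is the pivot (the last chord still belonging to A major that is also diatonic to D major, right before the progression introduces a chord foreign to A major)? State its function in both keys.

Chords diatonic to A major: A, Bm, C♯m, D, E, F♯m, G♯dim.
Reading the progression, the first chord not in that set is G, so the modulation leaves A major there.
The chord immediately before G is Bm, which is diatonic to both keys: ii in A major and vi in D major.

Bm — ii in A major, vi in D major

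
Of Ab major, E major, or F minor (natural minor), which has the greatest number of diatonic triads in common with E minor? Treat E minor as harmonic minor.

Triads of E minor (harmonic minor): E minor (i), F# diminished (ii°), G augmented (III+), A minor (iv), B major (V), C major (VI), D# diminished (vii°).
Ab major shares 0: none.
E major shares 2: B, D#dim.
F minor (natural minor) shares 0: none.
The most common triads (2) are shared with E major.

E major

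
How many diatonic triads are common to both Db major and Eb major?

2

Diatonic triads of Db major: Db major (I), Eb minor (ii), F minor (iii), Gb major (IV), Ab major (V), Bb minor (vi), C diminished (vii°).
Diatonic triads of Eb major: Eb major (I), F minor (ii), G minor (iii), Ab major (IV), Bb major (V), C minor (vi), D diminished (vii°).
Matching root and quality in both lists: F minor, Ab major.
That gives 2 common triads.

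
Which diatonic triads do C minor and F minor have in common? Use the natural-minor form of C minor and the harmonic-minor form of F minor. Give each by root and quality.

Fm

Triads in C minor (natural minor): Cm (i), Ddim (ii°), Eb (III), Fm (iv), Gm (v), Ab (VI), Bb (VII).
Triads in F minor (harmonic minor): Fm (i), Gdim (ii°), Abaug (III+), Bbm (iv), C (V), Db (VI), Edim (vii°).
Shared triads with their functions: Fm (iv in C minor, i in F minor).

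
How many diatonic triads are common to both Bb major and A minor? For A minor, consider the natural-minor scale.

2

Diatonic triads of Bb major: Bb (I), Cm (ii), Dm (iii), Eb (IV), F (V), Gm (vi), Adim (vii°).
Diatonic triads of A minor (natural minor): Am (i), Bdim (ii°), C (III), Dm (iv), Em (v), F (VI), G (VII).
Matching root and quality in both lists: Dm, F.
That gives 2 common triads.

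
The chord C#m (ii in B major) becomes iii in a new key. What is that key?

A major

The numeral iii denotes a minor triad on scale degree 3. With C# on degree 3, the tonic of the new key is A.
Degree 3 carries a minor triad in major keys, so the destination is A major.
Check: the diatonic triads of A major are A (I), Bm (ii), C#m (iii), D (IV), E (V), F#m (vi), G#dim (vii°) — C#m is indeed iii.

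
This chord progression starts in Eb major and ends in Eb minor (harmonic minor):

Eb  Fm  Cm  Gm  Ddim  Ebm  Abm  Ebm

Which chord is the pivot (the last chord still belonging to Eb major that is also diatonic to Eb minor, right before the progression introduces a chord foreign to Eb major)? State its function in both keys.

Ddim — vii° in Eb major, vii° in Eb minor

Chords diatonic to Eb major: Eb, Fm, Gm, Ab, Bb, Cm, Ddim.
Reading the progression, the first chord not in that set is Ebm, so the modulation leaves Eb major there.
The chord immediately before Ebm is Ddim, which is diatonic to both keys: vii° in Eb major and vii° in Eb minor.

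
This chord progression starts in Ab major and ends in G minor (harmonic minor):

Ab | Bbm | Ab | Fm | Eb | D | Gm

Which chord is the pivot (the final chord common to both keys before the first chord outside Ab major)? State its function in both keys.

Eb — V in Ab major, VI in G minor

Chords diatonic to Ab major: Ab, Bbm, Cm, Db, Eb, Fm, Gdim.
Reading the progression, the first chord not in that set is D, so the modulation leaves Ab major there.
The chord immediately before D is Eb, which is diatonic to both keys: V in Ab major and VI in G minor.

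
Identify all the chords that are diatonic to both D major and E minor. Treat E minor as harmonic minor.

Triads in D major: D (I), Em (ii), F#m (iii), G (IV), A (V), Bm (vi), C#dim (vii°).
Triads in E minor (harmonic minor): Em (i), F#dim (ii°), Gaug (III+), Am (iv), B (V), C (VI), D#dim (vii°).
Shared triads with their functions: Em (ii in D major, i in E minor).

Em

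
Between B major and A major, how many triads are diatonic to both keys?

2

Diatonic triads of B major: B major (I), C# minor (ii), D# minor (iii), E major (IV), F# major (V), G# minor (vi), A# diminished (vii°).
Diatonic triads of A major: A major (I), B minor (ii), C# minor (iii), D major (IV), E major (V), F# minor (vi), G# diminished (vii°).
Matching root and quality in both lists: C# minor, E major.
That gives 2 common triads.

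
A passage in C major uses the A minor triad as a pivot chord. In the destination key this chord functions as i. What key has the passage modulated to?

The numeral i denotes a minor triad on scale degree 1. With A on degree 1, the tonic of the new key is A.
Degree 1 carries a minor triad in minor keys, so the destination is A minor.
Check: the diatonic triads of A minor (natural minor) are Am (i), Bdim (ii°), C (III), Dm (iv), Em (v), F (VI), G (VII) — A minor is indeed i.

A minor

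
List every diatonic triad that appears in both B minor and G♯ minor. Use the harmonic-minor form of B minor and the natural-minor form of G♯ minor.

Triads in B minor (harmonic minor): Bm (i), C♯dim (ii°), Daug (III+), Em (iv), F♯ (V), G (VI), A♯dim (vii°).
Triads in G♯ minor (natural minor): G♯m (i), A♯dim (ii°), B (III), C♯m (iv), D♯m (v), E (VI), F♯ (VII).
Shared triads with their functions: F♯ (V in B minor, VII in G♯ minor); A♯dim (vii° in B minor, ii° in G♯ minor).

F♯, A♯dim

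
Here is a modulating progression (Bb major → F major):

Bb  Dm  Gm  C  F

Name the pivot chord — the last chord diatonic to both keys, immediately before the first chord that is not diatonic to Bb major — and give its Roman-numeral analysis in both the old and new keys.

Chords diatonic to Bb major: Bb, Cm, Dm, Eb, F, Gm, Adim.
Reading the progression, the first chord not in that set is C, so the modulation leaves Bb major there.
The chord immediately before C is Gm, which is diatonic to both keys: vi in Bb major and ii in F major.

Gm — vi in Bb major, ii in F major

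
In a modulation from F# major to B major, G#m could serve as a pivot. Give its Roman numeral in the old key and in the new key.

ii in F# major; vi in B major

The scale of F# major is F# G# A# B C# D# E#; G# is degree 2, and the triad built there (G#-B-D#) is minor, so it is ii.
The scale of B major is B C# D# E F# G# A#; G# is degree 6, and the triad built there (G#-B-D#) is minor, so it is vi.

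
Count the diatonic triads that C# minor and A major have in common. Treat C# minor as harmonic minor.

Diatonic triads of C# minor (harmonic minor): C# minor (i), D# diminished (ii°), E augmented (III+), F# minor (iv), G# major (V), A major (VI), B# diminished (vii°).
Diatonic triads of A major: A major (I), B minor (ii), C# minor (iii), D major (IV), E major (V), F# minor (vi), G# diminished (vii°).
Matching root and quality in both lists: C# minor, F# minor, A major.
That gives 3 common triads.

3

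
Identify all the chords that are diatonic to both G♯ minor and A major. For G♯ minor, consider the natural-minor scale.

C♯m, E

Triads in G♯ minor (natural minor): G♯m (i), A♯dim (ii°), B (III), C♯m (iv), D♯m (v), E (VI), F♯ (VII).
Triads in A major: A (I), Bm (ii), C♯m (iii), D (IV), E (V), F♯m (vi), G♯dim (vii°).
Shared triads with their functions: C♯m (iv in G♯ minor, iii in A major); E (VI in G♯ minor, V in A major).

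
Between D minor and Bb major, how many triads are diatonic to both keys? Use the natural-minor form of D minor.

Diatonic triads of D minor (natural minor): Dm (i), Edim (ii°), F (III), Gm (iv), Am (v), Bb (VI), C (VII).
Diatonic triads of Bb major: Bb (I), Cm (ii), Dm (iii), Eb (IV), F (V), Gm (vi), Adim (vii°).
Matching root and quality in both lists: Dm, F, Gm, Bb.
That gives 4 common triads.

4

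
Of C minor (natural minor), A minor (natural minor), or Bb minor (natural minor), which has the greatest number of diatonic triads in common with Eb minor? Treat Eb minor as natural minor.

Bb minor

Triads of Eb minor (natural minor): Eb minor (i), F diminished (ii°), Gb major (III), Ab minor (iv), Bb minor (v), Cb major (VI), Db major (VII).
C minor (natural minor) shares 0: none.
A minor (natural minor) shares 0: none.
Bb minor (natural minor) shares 4: Ebm, Gb, Bbm, Db.
The most common triads (4) are shared with Bb minor.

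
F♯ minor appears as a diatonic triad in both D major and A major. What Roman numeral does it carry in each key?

iii in D major; vi in A major

The scale of D major is D E F♯ G A B C♯; F♯ is degree 3, and the triad built there (F♯-A-C♯) is minor, so it is iii.
The scale of A major is A B C♯ D E F♯ G♯; F♯ is degree 6, and the triad built there (F♯-A-C♯) is minor, so it is vi.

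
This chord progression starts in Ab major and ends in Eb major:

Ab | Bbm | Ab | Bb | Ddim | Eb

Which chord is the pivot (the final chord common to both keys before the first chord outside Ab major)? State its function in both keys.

Chords diatonic to Ab major: Ab, Bbm, Cm, Db, Eb, Fm, Gdim.
Reading the progression, the first chord not in that set is Bb, so the modulation leaves Ab major there.
The chord immediately before Bb is Ab, which is diatonic to both keys: I in Ab major and IV in Eb major.

Ab — I in Ab major, IV in Eb major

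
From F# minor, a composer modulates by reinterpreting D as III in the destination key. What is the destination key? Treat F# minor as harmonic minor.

The numeral III denotes a major triad on scale degree 3. With D on degree 3, the tonic of the new key is B.
Degree 3 carries a major triad in natural-minor keys, so the destination is B minor.
Check: the diatonic triads of B minor (natural minor) are Bm (i), C#dim (ii°), D (III), Em (iv), F#m (v), G (VI), A (VII) — D is indeed III.

B minor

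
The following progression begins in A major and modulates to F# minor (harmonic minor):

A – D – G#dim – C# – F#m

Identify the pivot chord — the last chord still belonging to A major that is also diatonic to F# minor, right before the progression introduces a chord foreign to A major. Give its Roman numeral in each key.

G#dim — vii° in A major, ii° in F# minor

Chords diatonic to A major: A, Bm, C#m, D, E, F#m, G#dim.
Reading the progression, the first chord not in that set is C#, so the modulation leaves A major there.
The chord immediately before C# is G#dim, which is diatonic to both keys: vii° in A major and ii° in F# minor.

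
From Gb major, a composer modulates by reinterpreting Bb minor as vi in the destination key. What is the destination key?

Db major

The numeral vi denotes a minor triad on scale degree 6. With Bb on degree 6, the tonic of the new key is Db.
Degree 6 carries a minor triad in major keys, so the destination is Db major.
Check: the diatonic triads of Db major are Db (I), Ebm (ii), Fm (iii), Gb (IV), Ab (V), Bbm (vi), Cdim (vii°) — Bb minor is indeed vi.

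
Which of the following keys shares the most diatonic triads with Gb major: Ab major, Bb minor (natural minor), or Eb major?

Bb minor

Triads of Gb major: Gb (I), Abm (ii), Bbm (iii), Cb (IV), Db (V), Ebm (vi), Fdim (vii°).
Ab major shares 2: Bbm, Db.
Bb minor (natural minor) shares 4: Gb, Bbm, Db, Ebm.
Eb major shares 0: none.
The most common triads (4) are shared with Bb minor.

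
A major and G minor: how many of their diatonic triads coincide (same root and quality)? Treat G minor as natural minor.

Diatonic triads of A major: A (I), Bm (ii), C#m (iii), D (IV), E (V), F#m (vi), G#dim (vii°).
Diatonic triads of G minor (natural minor): Gm (i), Adim (ii°), Bb (III), Cm (iv), Dm (v), Eb (VI), F (VII).
No triad has the same root and quality in both keys.

0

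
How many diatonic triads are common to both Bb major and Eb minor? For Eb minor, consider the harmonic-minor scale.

Diatonic triads of Bb major: Bb (I), Cm (ii), Dm (iii), Eb (IV), F (V), Gm (vi), Adim (vii°).
Diatonic triads of Eb minor (harmonic minor): Ebm (i), Fdim (ii°), Gbaug (III+), Abm (iv), Bb (V), Cb (VI), Ddim (vii°).
Matching root and quality in both lists: Bb.
That gives 1 common triad.

1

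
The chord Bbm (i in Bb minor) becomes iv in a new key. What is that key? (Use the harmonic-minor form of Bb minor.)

F minor

The numeral iv denotes a minor triad on scale degree 4. With Bb on degree 4, the tonic of the new key is F.
Degree 4 carries a minor triad in minor keys, so the destination is F minor.
Check: the diatonic triads of F minor (natural minor) are Fm (i), Gdim (ii°), Ab (III), Bbm (iv), Cm (v), Db (VI), Eb (VII) — Bbm is indeed iv.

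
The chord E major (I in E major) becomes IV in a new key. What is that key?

The numeral IV denotes a major triad on scale degree 4. With E on degree 4, the tonic of the new key is B.
Degree 4 carries a major triad in major keys, so the destination is B major.
Check: the diatonic triads of B major are B (I), C#m (ii), D#m (iii), E (IV), F# (V), G#m (vi), A#dim (vii°) — E major is indeed IV.

B major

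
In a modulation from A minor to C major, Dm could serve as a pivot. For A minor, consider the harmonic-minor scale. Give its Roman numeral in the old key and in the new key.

The scale of A minor (harmonic minor) is A B C D E F G#; D is degree 4, and the triad built there (D-F-A) is minor, so it is iv.
The scale of C major is C D E F G A B; D is degree 2, and the triad built there (D-F-A) is minor, so it is ii.

iv in A minor; ii in C major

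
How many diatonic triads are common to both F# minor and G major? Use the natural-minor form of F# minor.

2

Diatonic triads of F# minor (natural minor): F#m (i), G#dim (ii°), A (III), Bm (iv), C#m (v), D (VI), E (VII).
Diatonic triads of G major: G (I), Am (ii), Bm (iii), C (IV), D (V), Em (vi), F#dim (vii°).
Matching root and quality in both lists: Bm, D.
That gives 2 common triads.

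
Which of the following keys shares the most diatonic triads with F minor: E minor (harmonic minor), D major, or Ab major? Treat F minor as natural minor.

Triads of F minor (natural minor): Fm (i), Gdim (ii°), Ab (III), Bbm (iv), Cm (v), Db (VI), Eb (VII).
E minor (harmonic minor) shares 0: none.
D major shares 0: none.
Ab major shares 7: Fm, Gdim, Ab, Bbm, Cm, Db, Eb.
The most common triads (7) are shared with Ab major.

Ab major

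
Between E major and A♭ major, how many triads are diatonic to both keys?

Diatonic triads of E major: E major (I), F♯ minor (ii), G♯ minor (iii), A major (IV), B major (V), C♯ minor (vi), D♯ diminished (vii°).
Diatonic triads of A♭ major: A♭ major (I), B♭ minor (ii), C minor (iii), D♭ major (IV), E♭ major (V), F minor (vi), G diminished (vii°).
No triad has the same root and quality in both keys.

0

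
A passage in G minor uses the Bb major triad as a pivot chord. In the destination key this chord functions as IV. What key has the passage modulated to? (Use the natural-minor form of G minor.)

The numeral IV denotes a major triad on scale degree 4. With Bb on degree 4, the tonic of the new key is F.
Degree 4 carries a major triad in major keys, so the destination is F major.
Check: the diatonic triads of F major are F (I), Gm (ii), Am (iii), Bb (IV), C (V), Dm (vi), Edim (vii°) — Bb major is indeed IV.

F major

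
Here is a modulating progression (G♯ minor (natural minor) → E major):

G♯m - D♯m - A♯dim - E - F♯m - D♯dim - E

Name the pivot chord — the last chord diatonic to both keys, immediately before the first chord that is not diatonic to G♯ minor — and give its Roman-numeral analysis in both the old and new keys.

E — VI in G♯ minor, I in E major

Chords diatonic to G♯ minor: G♯m, A♯dim, B, C♯m, D♯m, E, F♯.
Reading the progression, the first chord not in that set is F♯m, so the modulation leaves G♯ minor there.
The chord immediately before F♯m is E, which is diatonic to both keys: VI in G♯ minor and I in E major.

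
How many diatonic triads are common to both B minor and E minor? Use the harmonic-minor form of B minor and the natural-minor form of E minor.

Diatonic triads of B minor (harmonic minor): B minor (i), C# diminished (ii°), D augmented (III+), E minor (iv), F# major (V), G major (VI), A# diminished (vii°).
Diatonic triads of E minor (natural minor): E minor (i), F# diminished (ii°), G major (III), A minor (iv), B minor (v), C major (VI), D major (VII).
Matching root and quality in both lists: B minor, E minor, G major.
That gives 3 common triads.

3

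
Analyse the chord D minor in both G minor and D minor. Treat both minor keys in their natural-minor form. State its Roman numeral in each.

The scale of G minor (natural minor) is G A Bb C D Eb F; D is degree 5, and the triad built there (D-F-A) is minor, so it is v.
The scale of D minor (natural minor) is D E F G A Bb C; D is degree 1, and the triad built there (D-F-A) is minor, so it is i.

v in G minor; i in D minor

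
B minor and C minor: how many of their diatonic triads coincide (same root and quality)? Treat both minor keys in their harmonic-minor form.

Diatonic triads of B minor (harmonic minor): B minor (i), C♯ diminished (ii°), D augmented (III+), E minor (iv), F♯ major (V), G major (VI), A♯ diminished (vii°).
Diatonic triads of C minor (harmonic minor): C minor (i), D diminished (ii°), E♭ augmented (III+), F minor (iv), G major (V), A♭ major (VI), B diminished (vii°).
Matching root and quality in both lists: G major.
That gives 1 common triad.

1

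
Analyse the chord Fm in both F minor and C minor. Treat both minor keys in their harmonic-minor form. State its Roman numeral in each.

The scale of F minor (harmonic minor) is F G Ab Bb C Db E; F is degree 1, and the triad built there (F-Ab-C) is minor, so it is i.
The scale of C minor (harmonic minor) is C D Eb F G Ab B; F is degree 4, and the triad built there (F-Ab-C) is minor, so it is iv.

i in F minor; iv in C minor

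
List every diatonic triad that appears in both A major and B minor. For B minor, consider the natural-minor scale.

Triads in A major: A (I), Bm (ii), C♯m (iii), D (IV), E (V), F♯m (vi), G♯dim (vii°).
Triads in B minor (natural minor): Bm (i), C♯dim (ii°), D (III), Em (iv), F♯m (v), G (VI), A (VII).
Shared triads with their functions: A (I in A major, VII in B minor); Bm (ii in A major, i in B minor); D (IV in A major, III in B minor); F♯m (vi in A major, v in B minor).

A, Bm, D, F♯m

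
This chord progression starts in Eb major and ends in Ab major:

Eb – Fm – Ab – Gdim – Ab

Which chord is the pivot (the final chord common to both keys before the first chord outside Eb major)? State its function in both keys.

Ab — IV in Eb major, I in Ab major

Chords diatonic to Eb major: Eb, Fm, Gm, Ab, Bb, Cm, Ddim.
Reading the progression, the first chord not in that set is Gdim, so the modulation leaves Eb major there.
The chord immediately before Gdim is Ab, which is diatonic to both keys: IV in Eb major and I in Ab major.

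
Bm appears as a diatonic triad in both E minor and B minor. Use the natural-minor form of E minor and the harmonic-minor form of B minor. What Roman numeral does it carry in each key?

v in E minor; i in B minor

The scale of E minor (natural minor) is E F# G A B C D; B is degree 5, and the triad built there (B-D-F#) is minor, so it is v.
The scale of B minor (harmonic minor) is B C# D E F# G A#; B is degree 1, and the triad built there (B-D-F#) is minor, so it is i.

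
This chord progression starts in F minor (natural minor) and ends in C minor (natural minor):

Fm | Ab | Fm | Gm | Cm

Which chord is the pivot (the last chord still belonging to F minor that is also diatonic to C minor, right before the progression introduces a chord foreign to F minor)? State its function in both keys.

Fm — i in F minor, iv in C minor

Chords diatonic to F minor: Fm, Gdim, Ab, Bbm, Cm, Db, Eb.
Reading the progression, the first chord not in that set is Gm, so the modulation leaves F minor there.
The chord immediately before Gm is Fm, which is diatonic to both keys: i in F minor and iv in C minor.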